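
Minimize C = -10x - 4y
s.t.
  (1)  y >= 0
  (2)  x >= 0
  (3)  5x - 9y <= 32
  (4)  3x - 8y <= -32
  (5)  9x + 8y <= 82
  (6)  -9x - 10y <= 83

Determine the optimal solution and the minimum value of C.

x = 25/6, y = 89/16, minimum C = -767/12

Vertices and C = -10x - 4y:
  (0, 4) → C = -16
  (0, 41/4) → C = -41
  (25/6, 89/16) → C = -767/12

The binding constraints are 3x - 8y = -32 and 9x + 8y = 82.
Solving simultaneously gives x = 25/6, y = 89/16.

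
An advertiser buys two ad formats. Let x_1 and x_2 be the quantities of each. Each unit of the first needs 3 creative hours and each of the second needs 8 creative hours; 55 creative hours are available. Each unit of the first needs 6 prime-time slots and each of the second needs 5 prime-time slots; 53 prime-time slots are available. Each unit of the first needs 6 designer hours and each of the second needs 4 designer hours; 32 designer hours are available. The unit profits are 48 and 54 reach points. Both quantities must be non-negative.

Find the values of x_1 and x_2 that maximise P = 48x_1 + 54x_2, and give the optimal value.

Vertices and P = 48x_1 + 54x_2:
  (0, 0) → P = 0
  (0, 55/8) → P = 1485/4
  (16/3, 0) → P = 256
  (1, 13/2) → P = 399

At the optimal vertex, 3x_1 + 8x_2 = 55 and 6x_1 + 4x_2 = 32.
Solving simultaneously gives x_1 = 1, x_2 = 13/2.

x_1 = 1, x_2 = 13/2, maximum P = 399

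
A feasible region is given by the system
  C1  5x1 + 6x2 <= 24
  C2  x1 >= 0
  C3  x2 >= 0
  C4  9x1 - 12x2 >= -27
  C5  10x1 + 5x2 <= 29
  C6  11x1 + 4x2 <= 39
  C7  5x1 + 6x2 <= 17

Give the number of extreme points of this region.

The feasible vertices (each the meet of two boundaries and inside every other half-plane) are:
  (0, 0)
  (0, 9/4)
  (29/10, 0)
  (7/19, 48/19)
  (89/35, 5/7)

5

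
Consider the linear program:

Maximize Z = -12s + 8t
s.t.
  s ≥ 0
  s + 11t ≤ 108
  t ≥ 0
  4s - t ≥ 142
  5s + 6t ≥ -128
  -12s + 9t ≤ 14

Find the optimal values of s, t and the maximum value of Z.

s = 334/9, t = 58/9, maximum Z = -3544/9

Vertices and Z = -12s + 8t:
  (108, 0) → Z = -1296
  (334/9, 58/9) → Z = -3544/9
  (71/2, 0) → Z = -426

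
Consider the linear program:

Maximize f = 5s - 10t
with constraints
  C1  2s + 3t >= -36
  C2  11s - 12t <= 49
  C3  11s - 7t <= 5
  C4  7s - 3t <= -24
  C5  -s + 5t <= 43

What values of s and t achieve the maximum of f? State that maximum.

s = -20/3, t = -68/9, maximum f = 380/9

Feasible corners and f = 5s - 10t:
  (-20/3, -68/9) → f = 380/9
  (-309/13, 50/13) → f = -2045/13
  (9/32, 277/32) → f = -2725/32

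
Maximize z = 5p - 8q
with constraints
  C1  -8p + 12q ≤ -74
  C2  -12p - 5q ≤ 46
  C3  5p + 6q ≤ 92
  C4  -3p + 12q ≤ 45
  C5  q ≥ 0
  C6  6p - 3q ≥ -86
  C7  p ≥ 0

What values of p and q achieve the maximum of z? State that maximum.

Extreme points and z = 5p - 8q:
  (43/3, 61/18) → z = 401/9
  (37/4, 0) → z = 185/4
  (92/5, 0) → z = 92

The binding constraints are 5p + 6q = 92 and q = 0.
Solving simultaneously gives p = 92/5, q = 0.

p = 92/5, q = 0, maximum z = 92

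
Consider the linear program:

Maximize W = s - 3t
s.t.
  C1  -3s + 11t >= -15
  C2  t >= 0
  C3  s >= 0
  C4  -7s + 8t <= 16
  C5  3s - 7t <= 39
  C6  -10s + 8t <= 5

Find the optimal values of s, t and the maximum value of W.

s = 27, t = 6, maximum W = 9

The feasible region is unbounded (it extends along (8, 7), (7, 3)), but W strictly decreases along every unbounded feasible direction, so there is no improving ray and the maximum is attained at a vertex.

At the optimal vertex, -3s + 11t = -15 and 3s - 7t = 39.
Solving simultaneously gives s = 27, t = 6.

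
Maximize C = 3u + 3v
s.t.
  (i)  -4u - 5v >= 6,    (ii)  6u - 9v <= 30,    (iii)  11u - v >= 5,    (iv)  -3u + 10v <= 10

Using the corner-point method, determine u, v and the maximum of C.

u = 16/11, v = -26/11, maximum C = -30/11

Extreme points and C = 3u + 3v:
  (16/11, -26/11) → C = -30/11
  (19/59, -86/59) → C = -201/59
  (5/31, -100/31) → C = -285/31

The optimum lies where -4u - 5v = 6 and 6u - 9v = 30.
Solving simultaneously gives u = 16/11, v = -26/11.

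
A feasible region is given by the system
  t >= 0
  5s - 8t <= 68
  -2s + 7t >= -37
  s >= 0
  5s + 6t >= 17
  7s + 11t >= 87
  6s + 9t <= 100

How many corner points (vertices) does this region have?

Of the 21 pairwise boundary intersections, those satisfying every inequality are:
  (68/5, 0)
  (87/7, 0)
  (1412/93, 92/93)
  (0, 87/11)
  (0, 100/9)

5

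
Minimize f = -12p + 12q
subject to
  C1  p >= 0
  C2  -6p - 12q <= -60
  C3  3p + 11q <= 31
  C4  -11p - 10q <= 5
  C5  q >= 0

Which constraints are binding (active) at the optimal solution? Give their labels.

Vertices and f = -12p + 12q:
  (48/5, 1/5) → f = -564/5
  (10, 0) → f = -120
  (31/3, 0) → f = -124

The minimum is at (31/3, 0). Substituting into each constraint, equality holds for C3 and C5; the remaining constraints have slack.

C3 and C5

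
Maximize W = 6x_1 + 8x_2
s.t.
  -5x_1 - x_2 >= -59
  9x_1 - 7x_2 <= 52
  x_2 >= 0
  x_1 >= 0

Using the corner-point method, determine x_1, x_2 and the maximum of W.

Corner points and W = 6x_1 + 8x_2:
  (465/44, 271/44) → W = 2479/22
  (0, 59) → W = 472
  (52/9, 0) → W = 104/3
  (0, 0) → W = 0

x_1 = 0, x_2 = 59, maximum W = 472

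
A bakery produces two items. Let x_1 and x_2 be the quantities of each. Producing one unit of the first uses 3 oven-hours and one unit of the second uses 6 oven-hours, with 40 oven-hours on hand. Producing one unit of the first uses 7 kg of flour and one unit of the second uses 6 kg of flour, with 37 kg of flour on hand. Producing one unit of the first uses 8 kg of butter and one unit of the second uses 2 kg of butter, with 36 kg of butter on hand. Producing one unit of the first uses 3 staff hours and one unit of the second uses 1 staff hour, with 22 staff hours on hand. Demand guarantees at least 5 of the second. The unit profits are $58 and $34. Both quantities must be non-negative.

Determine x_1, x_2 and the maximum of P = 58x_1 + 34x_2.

x_1 = 1, x_2 = 5, maximum P = 228

Vertices and P = 58x_1 + 34x_2:
  (0, 37/6) → P = 629/3
  (0, 5) → P = 170
  (1, 5) → P = 228

The optimum lies where 7x_1 + 6x_2 = 37 and x_2 = 5.
Solving simultaneously gives x_1 = 1, x_2 = 5.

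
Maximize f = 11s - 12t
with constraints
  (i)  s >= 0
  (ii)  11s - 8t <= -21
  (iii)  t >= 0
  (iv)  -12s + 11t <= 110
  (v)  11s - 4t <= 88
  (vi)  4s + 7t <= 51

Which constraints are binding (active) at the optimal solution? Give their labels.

Feasible corners and f = 11s - 12t:
  (0, 21/8) → f = -63/2
  (0, 51/7) → f = -612/7
  (261/109, 645/109) → f = -4869/109

The maximum is at (0, 21/8). Substituting into each constraint, equality holds for (i) and (ii); the remaining constraints have slack.

(i) and (ii)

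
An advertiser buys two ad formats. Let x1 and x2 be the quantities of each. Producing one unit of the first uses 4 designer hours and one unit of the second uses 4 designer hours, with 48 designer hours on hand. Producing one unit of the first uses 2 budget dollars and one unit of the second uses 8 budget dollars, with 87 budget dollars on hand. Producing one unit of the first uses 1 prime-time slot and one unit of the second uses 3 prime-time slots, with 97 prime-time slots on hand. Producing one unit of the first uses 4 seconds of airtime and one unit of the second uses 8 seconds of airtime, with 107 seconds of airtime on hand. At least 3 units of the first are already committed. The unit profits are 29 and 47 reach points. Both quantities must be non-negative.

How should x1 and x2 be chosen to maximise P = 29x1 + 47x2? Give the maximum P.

x1 = 3, x2 = 9, maximum P = 510

Feasible corners and P = 29x1 + 47x2:
  (12, 0) → P = 348
  (3, 0) → P = 87
  (3, 9) → P = 510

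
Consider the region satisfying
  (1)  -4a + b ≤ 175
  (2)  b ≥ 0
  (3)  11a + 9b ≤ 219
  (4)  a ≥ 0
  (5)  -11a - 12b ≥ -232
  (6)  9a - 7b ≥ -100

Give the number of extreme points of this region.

5

Of the 15 pairwise boundary intersections, those satisfying every inequality are:
  (219/11, 0)
  (0, 0)
  (180/11, 13/3)
  (0, 100/7)
  (424/185, 3188/185)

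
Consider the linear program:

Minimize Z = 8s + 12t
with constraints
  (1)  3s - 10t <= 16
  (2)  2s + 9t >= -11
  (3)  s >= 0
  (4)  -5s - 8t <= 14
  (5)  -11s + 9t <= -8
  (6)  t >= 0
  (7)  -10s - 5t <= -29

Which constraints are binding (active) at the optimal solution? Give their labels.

Corner points and Z = 8s + 12t:
  (16/3, 0) → Z = 128/3
  (301/145, 239/145) → Z = 5276/145
  (29/10, 0) → Z = 116/5
The feasible region is unbounded (it extends along (10, 3), (9, 11)), but Z strictly increases along every unbounded feasible direction, so there is no improving ray and the minimum is attained at a vertex.

The minimum is at (29/10, 0). Substituting into each constraint, equality holds for (6) and (7); the remaining constraints have slack.

(6) and (7)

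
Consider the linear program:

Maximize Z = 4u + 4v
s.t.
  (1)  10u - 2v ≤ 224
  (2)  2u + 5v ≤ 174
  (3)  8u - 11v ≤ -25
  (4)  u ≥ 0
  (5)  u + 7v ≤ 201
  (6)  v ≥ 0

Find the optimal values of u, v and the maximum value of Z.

Vertices and Z = 4u + 4v:
  (734/27, 646/27) → Z = 1840/9
  (1257/47, 1021/47) → Z = 9112/47
  (71/3, 76/3) → Z = 196
  (0, 25/11) → Z = 100/11
  (0, 201/7) → Z = 804/7

The optimum lies where 10u - 2v = 224 and 2u + 5v = 174.
Solving simultaneously gives u = 734/27, v = 646/27.

u = 734/27, v = 646/27, maximum Z = 1840/9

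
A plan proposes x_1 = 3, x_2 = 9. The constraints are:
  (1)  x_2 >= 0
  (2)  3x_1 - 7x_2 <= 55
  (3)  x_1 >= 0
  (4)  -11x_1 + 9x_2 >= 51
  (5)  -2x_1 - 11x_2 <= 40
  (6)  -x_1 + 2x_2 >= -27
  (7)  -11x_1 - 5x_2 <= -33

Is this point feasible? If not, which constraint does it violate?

Constraint (4): -11x_1 + 9x_2 = 48, which is not ≥ 51. All other constraints are satisfied.

not feasible — violates (4)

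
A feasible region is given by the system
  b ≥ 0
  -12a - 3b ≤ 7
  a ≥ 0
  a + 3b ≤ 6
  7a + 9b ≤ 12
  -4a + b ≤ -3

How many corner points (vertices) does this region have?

Of the 15 pairwise boundary intersections, those satisfying every inequality are:
  (12/7, 0)
  (3/4, 0)
  (39/43, 27/43)

3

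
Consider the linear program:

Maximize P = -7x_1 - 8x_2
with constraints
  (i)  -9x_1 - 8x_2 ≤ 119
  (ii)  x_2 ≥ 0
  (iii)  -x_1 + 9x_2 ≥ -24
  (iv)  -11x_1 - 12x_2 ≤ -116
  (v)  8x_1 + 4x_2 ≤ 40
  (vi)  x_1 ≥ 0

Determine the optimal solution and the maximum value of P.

Corner points and P = -7x_1 - 8x_2:
  (4/13, 122/13) → P = -1004/13
  (0, 29/3) → P = -232/3
  (0, 10) → P = -80

The binding constraints are -11x_1 - 12x_2 = -116 and 8x_1 + 4x_2 = 40.
Solving simultaneously gives x_1 = 4/13, x_2 = 122/13.

x_1 = 4/13, x_2 = 122/13, maximum P = -1004/13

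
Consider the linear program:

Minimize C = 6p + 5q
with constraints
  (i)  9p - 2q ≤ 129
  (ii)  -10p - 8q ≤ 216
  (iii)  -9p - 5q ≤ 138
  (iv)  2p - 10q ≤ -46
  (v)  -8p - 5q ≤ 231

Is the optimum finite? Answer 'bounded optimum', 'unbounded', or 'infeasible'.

bounded optimum

Feasible corners and C = 6p + 5q:
  (691/43, 336/43) → C = 5826/43
  (-161/10, 69/50) → C = -897/10
The feasible region has finitely many vertices and no improving ray; the minimum is -897/10 at (-161/10, 69/50).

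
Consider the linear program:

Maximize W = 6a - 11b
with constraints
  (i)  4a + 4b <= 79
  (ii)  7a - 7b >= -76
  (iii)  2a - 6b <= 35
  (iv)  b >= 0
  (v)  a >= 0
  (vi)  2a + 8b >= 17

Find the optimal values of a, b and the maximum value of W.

a = 307/16, b = 9/16, maximum W = 1743/16

Extreme points and W = 6a - 11b:
  (249/56, 857/56) → W = -7933/56
  (307/16, 9/16) → W = 1743/16
  (0, 76/7) → W = -836/7
  (35/2, 0) → W = 105
  (17/2, 0) → W = 51
  (0, 17/8) → W = -187/8

At the optimal vertex, 4a + 4b = 79 and 2a - 6b = 35.
Solving simultaneously gives a = 307/16, b = 9/16.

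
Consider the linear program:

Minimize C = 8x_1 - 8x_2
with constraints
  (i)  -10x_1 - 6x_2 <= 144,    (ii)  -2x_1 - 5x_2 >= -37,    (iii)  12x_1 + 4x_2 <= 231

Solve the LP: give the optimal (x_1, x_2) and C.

Extreme points and C = 8x_1 - 8x_2:
  (-471/19, 329/19) → C = -6400/19
  (981/16, -2019/16) → C = 1500
  (1007/52, -9/26) → C = 2050/13

The binding constraints are -10x_1 - 6x_2 = 144 and -2x_1 - 5x_2 = -37.
Solving simultaneously gives x_1 = -471/19, x_2 = 329/19.

x_1 = -471/19, x_2 = 329/19, minimum C = -6400/19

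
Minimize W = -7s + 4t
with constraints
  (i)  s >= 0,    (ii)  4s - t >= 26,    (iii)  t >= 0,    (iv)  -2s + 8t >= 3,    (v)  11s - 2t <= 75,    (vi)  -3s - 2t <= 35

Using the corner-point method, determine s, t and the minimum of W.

Vertices and W = -7s + 4t:
  (211/30, 32/15) → W = -407/10
  (23/3, 14/3) → W = -35
  (101/14, 61/28) → W = -585/14

At the optimal vertex, -2s + 8t = 3 and 11s - 2t = 75.
Solving simultaneously gives s = 101/14, t = 61/28.

s = 101/14, t = 61/28, minimum W = -585/14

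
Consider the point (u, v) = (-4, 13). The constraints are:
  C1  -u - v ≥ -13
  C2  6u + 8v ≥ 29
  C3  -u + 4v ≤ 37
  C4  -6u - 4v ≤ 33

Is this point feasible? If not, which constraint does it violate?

not feasible — violates C3

Constraint C3: -u + 4v = 56, which is not ≤ 37. All other constraints are satisfied.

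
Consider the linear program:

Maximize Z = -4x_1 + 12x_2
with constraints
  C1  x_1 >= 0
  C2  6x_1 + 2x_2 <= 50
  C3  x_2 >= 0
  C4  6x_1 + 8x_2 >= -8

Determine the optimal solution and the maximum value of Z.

x_1 = 0, x_2 = 25, maximum Z = 300

The optimum lies where x_1 = 0 and 6x_1 + 2x_2 = 50.
Solving simultaneously gives x_1 = 0, x_2 = 25.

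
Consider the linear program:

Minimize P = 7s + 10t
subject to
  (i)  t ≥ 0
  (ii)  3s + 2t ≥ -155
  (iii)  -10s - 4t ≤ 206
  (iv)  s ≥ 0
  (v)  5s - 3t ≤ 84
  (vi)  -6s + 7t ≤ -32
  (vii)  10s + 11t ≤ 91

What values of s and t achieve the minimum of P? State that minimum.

s = 16/3, t = 0, minimum P = 112/3

Vertices and P = 7s + 10t:
  (16/3, 0) → P = 112/3
  (91/10, 0) → P = 637/10
  (989/136, 113/68) → P = 9183/136

The optimum lies where t = 0 and -6s + 7t = -32.
Solving simultaneously gives s = 16/3, t = 0.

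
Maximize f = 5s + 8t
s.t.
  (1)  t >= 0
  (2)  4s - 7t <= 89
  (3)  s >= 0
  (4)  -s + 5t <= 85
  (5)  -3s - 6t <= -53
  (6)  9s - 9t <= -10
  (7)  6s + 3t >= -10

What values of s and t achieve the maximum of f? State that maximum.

Feasible corners and f = 5s + 8t:
  (0, 17) → f = 136
  (0, 53/6) → f = 212/3
  (715/36, 755/36) → f = 3205/12
  (139/27, 169/27) → f = 2047/27

The binding constraints are -s + 5t = 85 and 9s - 9t = -10.
Solving simultaneously gives s = 715/36, t = 755/36.

s = 715/36, t = 755/36, maximum f = 3205/12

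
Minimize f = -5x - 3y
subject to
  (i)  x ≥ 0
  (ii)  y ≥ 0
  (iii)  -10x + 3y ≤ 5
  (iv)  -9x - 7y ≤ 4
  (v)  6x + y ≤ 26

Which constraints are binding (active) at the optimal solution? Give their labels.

(iii) and (v)

Extreme points and f = -5x - 3y:
  (0, 0) → f = 0
  (0, 5/3) → f = -5
  (13/3, 0) → f = -65/3
  (73/28, 145/14) → f = -1235/28

The minimum is at (73/28, 145/14). Substituting into each constraint, equality holds for (iii) and (v); the remaining constraints have slack.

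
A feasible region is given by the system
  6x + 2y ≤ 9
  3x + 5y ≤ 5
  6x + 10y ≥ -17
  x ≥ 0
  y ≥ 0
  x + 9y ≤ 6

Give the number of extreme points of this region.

Intersecting each pair of boundary lines and keeping only the points that satisfy every inequality leaves:
  (35/24, 1/8)
  (3/2, 0)
  (15/22, 13/22)
  (0, 0)
  (0, 2/3)

5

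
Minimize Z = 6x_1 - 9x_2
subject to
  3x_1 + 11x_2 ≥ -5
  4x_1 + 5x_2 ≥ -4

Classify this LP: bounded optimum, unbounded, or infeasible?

unbounded

From the feasible point (-19/29, -8/29), moving in the direction (-5, 4) keeps every constraint satisfied while Z decreases without bound.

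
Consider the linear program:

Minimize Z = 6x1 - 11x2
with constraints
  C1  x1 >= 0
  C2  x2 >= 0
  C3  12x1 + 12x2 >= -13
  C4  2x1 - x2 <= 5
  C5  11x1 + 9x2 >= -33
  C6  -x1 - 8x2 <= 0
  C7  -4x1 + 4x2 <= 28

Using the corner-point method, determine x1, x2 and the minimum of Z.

The optimum lies where 2x1 - x2 = 5 and -4x1 + 4x2 = 28.
Solving simultaneously gives x1 = 12, x2 = 19.

x1 = 12, x2 = 19, minimum Z = -137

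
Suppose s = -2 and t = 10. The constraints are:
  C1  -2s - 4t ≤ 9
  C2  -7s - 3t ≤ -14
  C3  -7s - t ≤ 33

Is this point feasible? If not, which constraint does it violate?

feasible

C1: -36 ≤ 9 ✓
C2: -16 ≤ -14 ✓
C3: 4 ≤ 33 ✓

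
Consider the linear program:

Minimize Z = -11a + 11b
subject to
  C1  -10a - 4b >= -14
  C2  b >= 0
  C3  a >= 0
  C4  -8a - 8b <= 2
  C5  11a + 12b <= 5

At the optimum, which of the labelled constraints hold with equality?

C2 and C5

Corner points and Z = -11a + 11b:
  (0, 0) → Z = 0
  (5/11, 0) → Z = -5
  (0, 5/12) → Z = 55/12

The minimum is at (5/11, 0). Substituting into each constraint, equality holds for C2 and C5; the remaining constraints have slack.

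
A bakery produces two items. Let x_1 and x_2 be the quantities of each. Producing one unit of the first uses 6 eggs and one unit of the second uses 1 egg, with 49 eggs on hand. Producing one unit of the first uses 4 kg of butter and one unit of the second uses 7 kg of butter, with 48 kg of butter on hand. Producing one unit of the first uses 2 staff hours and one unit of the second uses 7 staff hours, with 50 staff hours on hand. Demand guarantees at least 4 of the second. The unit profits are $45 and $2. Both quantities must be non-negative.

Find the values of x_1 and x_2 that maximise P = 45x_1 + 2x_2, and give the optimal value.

Extreme points and P = 45x_1 + 2x_2:
  (0, 48/7) → P = 96/7
  (0, 4) → P = 8
  (5, 4) → P = 233

At the optimal vertex, 4x_1 + 7x_2 = 48 and x_2 = 4.
Solving simultaneously gives x_1 = 5, x_2 = 4.

x_1 = 5, x_2 = 4, maximum P = 233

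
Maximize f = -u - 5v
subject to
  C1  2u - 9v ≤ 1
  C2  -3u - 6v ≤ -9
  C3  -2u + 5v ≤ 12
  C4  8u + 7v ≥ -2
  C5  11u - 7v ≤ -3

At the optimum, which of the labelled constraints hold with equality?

C2 and C5

Corner points and f = -u - 5v:
  (-1, 2) → f = -9
  (15/29, 36/29) → f = -195/29
  (69/41, 126/41) → f = -699/41

The maximum is at (15/29, 36/29). Substituting into each constraint, equality holds for C2 and C5; the remaining constraints have slack.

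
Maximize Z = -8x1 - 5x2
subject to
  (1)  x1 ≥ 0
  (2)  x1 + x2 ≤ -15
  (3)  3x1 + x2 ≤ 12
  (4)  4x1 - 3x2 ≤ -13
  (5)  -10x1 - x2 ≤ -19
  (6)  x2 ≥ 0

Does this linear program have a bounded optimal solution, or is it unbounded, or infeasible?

infeasible

The boundaries 3x1 + x2 = 12 and 4x1 - 3x2 = -13 meet at (23/13, 87/13), but that point violates x1 + x2 ≤ -15. Every candidate vertex is excluded by some other constraint, so the feasible region is empty.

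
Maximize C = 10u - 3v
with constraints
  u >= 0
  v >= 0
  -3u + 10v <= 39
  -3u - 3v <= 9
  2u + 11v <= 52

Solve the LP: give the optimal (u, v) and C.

u = 26, v = 0, maximum C = 260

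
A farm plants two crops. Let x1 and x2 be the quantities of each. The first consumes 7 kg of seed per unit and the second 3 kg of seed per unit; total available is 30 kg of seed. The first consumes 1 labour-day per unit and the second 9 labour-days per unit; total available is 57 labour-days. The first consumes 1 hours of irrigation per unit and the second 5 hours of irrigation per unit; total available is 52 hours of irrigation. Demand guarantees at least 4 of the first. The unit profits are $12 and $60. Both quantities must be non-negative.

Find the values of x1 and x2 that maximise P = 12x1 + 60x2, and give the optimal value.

x1 = 4, x2 = 2/3, maximum P = 88

Extreme points and P = 12x1 + 60x2:
  (30/7, 0) → P = 360/7
  (4, 0) → P = 48
  (4, 2/3) → P = 88

The optimum lies where 7x1 + 3x2 = 30 and x1 = 4.
Solving simultaneously gives x1 = 4, x2 = 2/3.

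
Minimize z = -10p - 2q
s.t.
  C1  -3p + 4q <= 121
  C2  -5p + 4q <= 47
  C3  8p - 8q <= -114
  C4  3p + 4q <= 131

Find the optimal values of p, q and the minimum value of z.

Vertices and z = -10p - 2q:
  (10, 97/4) → z = -297/2
  (21/2, 199/8) → z = -619/4
  (74/7, 695/28) → z = -2175/14

p = 74/7, q = 695/28, minimum z = -2175/14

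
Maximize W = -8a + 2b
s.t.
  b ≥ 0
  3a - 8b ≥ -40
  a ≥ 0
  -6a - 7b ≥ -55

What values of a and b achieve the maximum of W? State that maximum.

a = 0, b = 5, maximum W = 10

Feasible corners and W = -8a + 2b:
  (0, 0) → W = 0
  (55/6, 0) → W = -220/3
  (0, 5) → W = 10
  (160/69, 135/23) → W = -470/69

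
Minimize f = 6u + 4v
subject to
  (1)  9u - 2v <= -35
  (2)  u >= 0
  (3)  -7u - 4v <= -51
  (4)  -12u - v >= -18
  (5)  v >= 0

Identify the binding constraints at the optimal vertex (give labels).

Vertices and f = 6u + 4v:
  (0, 35/2) → f = 70
  (1/33, 194/11) → f = 778/11
  (0, 18) → f = 72

The minimum is at (0, 35/2). Substituting into each constraint, equality holds for (1) and (2); the remaining constraints have slack.

(1) and (2)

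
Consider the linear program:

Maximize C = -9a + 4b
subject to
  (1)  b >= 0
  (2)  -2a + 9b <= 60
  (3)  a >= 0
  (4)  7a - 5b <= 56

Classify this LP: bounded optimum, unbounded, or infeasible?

Corner points and C = -9a + 4b:
  (0, 0) → C = 0
  (8, 0) → C = -72
  (0, 20/3) → C = 80/3
  (804/53, 532/53) → C = -5108/53
The feasible region has finitely many vertices and no improving ray; the maximum is 80/3 at (0, 20/3).

bounded optimum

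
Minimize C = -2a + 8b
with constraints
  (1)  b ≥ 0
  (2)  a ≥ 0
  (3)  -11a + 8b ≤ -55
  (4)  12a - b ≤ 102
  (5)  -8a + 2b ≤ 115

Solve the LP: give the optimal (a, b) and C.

Vertices and C = -2a + 8b:
  (5, 0) → C = -10
  (17/2, 0) → C = -17
  (761/85, 462/85) → C = 2174/85

a = 17/2, b = 0, minimum C = -17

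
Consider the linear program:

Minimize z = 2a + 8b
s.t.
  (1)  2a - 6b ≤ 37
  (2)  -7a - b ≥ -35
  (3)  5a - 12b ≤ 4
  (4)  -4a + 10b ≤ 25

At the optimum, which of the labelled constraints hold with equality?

(1) and (4)

Corner points and z = 2a + 8b:
  (-70, -59/2) → z = -376
  (-130, -99/2) → z = -656
  (424/89, 147/89) → z = 2024/89
  (325/74, 315/74) → z = 1585/37

The minimum is at (-130, -99/2). Substituting into each constraint, equality holds for (1) and (4); the remaining constraints have slack.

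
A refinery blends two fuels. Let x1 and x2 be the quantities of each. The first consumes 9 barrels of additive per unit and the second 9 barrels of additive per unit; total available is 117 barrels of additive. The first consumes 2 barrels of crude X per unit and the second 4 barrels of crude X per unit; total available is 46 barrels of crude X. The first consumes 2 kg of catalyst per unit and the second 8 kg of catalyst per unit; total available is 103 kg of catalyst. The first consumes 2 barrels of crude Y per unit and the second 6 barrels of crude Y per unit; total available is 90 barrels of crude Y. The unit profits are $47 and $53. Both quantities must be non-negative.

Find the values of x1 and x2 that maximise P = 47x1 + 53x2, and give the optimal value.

x1 = 3, x2 = 10, maximum P = 671

Extreme points and P = 47x1 + 53x2:
  (0, 0) → P = 0
  (0, 23/2) → P = 1219/2
  (13, 0) → P = 611
  (3, 10) → P = 671

At the optimal vertex, 9x1 + 9x2 = 117 and 2x1 + 4x2 = 46.
Solving simultaneously gives x1 = 3, x2 = 10.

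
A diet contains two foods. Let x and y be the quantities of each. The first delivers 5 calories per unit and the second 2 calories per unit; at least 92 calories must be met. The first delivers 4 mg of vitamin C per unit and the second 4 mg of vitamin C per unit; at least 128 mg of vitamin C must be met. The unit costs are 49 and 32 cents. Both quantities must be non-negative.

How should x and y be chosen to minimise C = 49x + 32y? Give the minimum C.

The feasible region is unbounded (it extends along (0, 1), (1, 0)), but C strictly increases along every unbounded feasible direction, so there is no improving ray and the minimum is attained at a vertex.

The binding constraints are 5x + 2y = 92 and 4x + 4y = 128.
Solving simultaneously gives x = 28/3, y = 68/3.

x = 28/3, y = 68/3, minimum C = 3548/3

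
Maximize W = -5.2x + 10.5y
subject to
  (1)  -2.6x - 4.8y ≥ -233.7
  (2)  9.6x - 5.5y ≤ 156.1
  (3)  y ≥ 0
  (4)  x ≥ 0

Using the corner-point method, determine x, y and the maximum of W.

Extreme points and W = -5.2x + 10.5y:
  (203463/6038, 91883/3019) → W = 4357677/30190
  (0, 779/16) → W = 16359/32
  (1561/96, 0) → W = -20293/240
  (0, 0) → W = 0

x = 0, y = 779/16, maximum W = 16359/32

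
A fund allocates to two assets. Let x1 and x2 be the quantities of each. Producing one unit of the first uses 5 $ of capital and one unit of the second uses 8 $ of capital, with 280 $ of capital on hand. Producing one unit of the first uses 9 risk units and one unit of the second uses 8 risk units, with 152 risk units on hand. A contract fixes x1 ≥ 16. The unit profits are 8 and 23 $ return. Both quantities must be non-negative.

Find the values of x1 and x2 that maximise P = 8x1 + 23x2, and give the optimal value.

Vertices and P = 8x1 + 23x2:
  (152/9, 0) → P = 1216/9
  (16, 0) → P = 128
  (16, 1) → P = 151

x1 = 16, x2 = 1, maximum P = 151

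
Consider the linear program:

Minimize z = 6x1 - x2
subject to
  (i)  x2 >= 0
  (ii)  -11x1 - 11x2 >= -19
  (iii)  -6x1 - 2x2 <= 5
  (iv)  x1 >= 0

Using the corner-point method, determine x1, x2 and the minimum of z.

x1 = 0, x2 = 19/11, minimum z = -19/11

Feasible corners and z = 6x1 - x2:
  (19/11, 0) → z = 114/11
  (0, 0) → z = 0
  (0, 19/11) → z = -19/11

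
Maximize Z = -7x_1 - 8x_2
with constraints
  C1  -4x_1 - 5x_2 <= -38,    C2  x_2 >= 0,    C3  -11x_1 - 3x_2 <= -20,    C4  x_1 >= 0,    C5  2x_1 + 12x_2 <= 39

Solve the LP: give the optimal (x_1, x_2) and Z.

x_1 = 261/38, x_2 = 40/19, maximum Z = -2467/38

Vertices and Z = -7x_1 - 8x_2:
  (19/2, 0) → Z = -133/2
  (261/38, 40/19) → Z = -2467/38
  (39/2, 0) → Z = -273/2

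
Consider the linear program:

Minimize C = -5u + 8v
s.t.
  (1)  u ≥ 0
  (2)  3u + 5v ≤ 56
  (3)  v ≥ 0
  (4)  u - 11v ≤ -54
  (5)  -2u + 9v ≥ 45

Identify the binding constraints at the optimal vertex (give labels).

(2) and (5)

Vertices and C = -5u + 8v:
  (0, 56/5) → C = 448/5
  (0, 5) → C = 40
  (279/37, 247/37) → C = 581/37

The minimum is at (279/37, 247/37). Substituting into each constraint, equality holds for (2) and (5); the remaining constraints have slack.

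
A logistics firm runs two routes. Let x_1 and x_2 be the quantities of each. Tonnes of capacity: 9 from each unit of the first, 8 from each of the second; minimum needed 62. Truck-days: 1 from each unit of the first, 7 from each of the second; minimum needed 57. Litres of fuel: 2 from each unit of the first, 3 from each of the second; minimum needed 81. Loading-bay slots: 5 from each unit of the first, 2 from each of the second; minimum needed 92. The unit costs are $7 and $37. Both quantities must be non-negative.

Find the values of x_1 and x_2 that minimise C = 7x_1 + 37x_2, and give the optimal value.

x_1 = 36, x_2 = 3, minimum C = 363

The feasible region is unbounded (it extends along (0, 1), (1, 0)), but C strictly increases along every unbounded feasible direction, so there is no improving ray and the minimum is attained at a vertex.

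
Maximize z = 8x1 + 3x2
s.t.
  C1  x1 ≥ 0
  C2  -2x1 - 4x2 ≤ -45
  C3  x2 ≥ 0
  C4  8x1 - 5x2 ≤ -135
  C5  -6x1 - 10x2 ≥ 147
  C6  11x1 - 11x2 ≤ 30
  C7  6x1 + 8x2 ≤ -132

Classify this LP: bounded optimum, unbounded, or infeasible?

The boundaries -2x1 - 4x2 = -45 and -6x1 - 10x2 = 147 meet at (-519/2, 141), but that point violates x1 ≥ 0. Every candidate vertex is excluded by some other constraint, so the feasible region is empty.

infeasible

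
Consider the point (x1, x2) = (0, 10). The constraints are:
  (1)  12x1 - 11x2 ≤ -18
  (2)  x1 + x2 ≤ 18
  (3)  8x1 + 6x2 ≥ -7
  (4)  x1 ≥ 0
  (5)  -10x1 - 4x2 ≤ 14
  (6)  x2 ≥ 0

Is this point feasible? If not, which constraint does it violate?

feasible

(1): -110 ≤ -18 ✓
(2): 10 ≤ 18 ✓
(3): 60 ≥ -7 ✓
(4): 0 ≥ 0 ✓
(5): -40 ≤ 14 ✓
(6): 10 ≥ 0 ✓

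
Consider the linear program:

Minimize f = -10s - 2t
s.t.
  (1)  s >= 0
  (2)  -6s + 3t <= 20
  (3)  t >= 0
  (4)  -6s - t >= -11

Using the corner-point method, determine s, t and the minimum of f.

The binding constraints are -6s + 3t = 20 and -6s - t = -11.
Solving simultaneously gives s = 13/24, t = 31/4.

s = 13/24, t = 31/4, minimum f = -251/12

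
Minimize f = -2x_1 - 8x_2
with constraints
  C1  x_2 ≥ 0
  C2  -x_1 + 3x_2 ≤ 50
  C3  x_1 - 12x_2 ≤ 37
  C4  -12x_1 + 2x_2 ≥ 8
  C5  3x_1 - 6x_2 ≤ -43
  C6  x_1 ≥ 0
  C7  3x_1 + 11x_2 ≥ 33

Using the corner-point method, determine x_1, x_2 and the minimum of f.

x_1 = 38/17, x_2 = 296/17, minimum f = -2444/17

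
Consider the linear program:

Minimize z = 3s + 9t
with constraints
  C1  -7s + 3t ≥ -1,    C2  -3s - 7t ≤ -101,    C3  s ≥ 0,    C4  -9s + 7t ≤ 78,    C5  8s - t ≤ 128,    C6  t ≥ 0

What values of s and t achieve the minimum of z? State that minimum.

s = 155/29, t = 352/29, minimum z = 3633/29

Extreme points and z = 3s + 9t:
  (155/29, 352/29) → z = 3633/29
  (241/22, 555/22) → z = 2859/11
  (23/12, 381/28) → z = 1795/14

The binding constraints are -7s + 3t = -1 and -3s - 7t = -101.
Solving simultaneously gives s = 155/29, t = 352/29.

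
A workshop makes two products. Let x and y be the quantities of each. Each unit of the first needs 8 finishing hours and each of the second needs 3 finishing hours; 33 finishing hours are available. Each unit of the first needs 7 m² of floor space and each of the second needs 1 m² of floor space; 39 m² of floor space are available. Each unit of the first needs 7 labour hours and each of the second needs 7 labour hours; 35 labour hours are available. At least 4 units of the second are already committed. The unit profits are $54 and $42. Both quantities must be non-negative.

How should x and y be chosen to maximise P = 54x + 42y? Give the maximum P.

Feasible corners and P = 54x + 42y:
  (0, 5) → P = 210
  (0, 4) → P = 168
  (1, 4) → P = 222

The binding constraints are 7x + 7y = 35 and y = 4.
Solving simultaneously gives x = 1, y = 4.

x = 1, y = 4, maximum P = 222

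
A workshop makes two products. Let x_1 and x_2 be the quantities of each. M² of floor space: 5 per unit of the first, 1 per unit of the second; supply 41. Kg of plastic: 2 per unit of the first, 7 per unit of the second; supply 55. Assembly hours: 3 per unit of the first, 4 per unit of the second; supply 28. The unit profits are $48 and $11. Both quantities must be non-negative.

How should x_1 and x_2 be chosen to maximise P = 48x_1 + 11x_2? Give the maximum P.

x_1 = 8, x_2 = 1, maximum P = 395

Feasible corners and P = 48x_1 + 11x_2:
  (0, 0) → P = 0
  (0, 7) → P = 77
  (41/5, 0) → P = 1968/5
  (8, 1) → P = 395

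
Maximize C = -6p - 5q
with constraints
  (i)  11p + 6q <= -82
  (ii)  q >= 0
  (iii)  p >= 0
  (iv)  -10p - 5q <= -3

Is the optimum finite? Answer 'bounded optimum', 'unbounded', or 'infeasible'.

infeasible

The boundaries 11p + 6q = -82 and -10p - 5q = -3 meet at (428/5, -853/5), but that point violates q ≥ 0. Every candidate vertex is excluded by some other constraint, so the feasible region is empty.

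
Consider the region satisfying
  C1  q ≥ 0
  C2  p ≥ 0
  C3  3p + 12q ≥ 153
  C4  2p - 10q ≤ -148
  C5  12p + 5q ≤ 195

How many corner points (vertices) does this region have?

3

Intersecting each pair of boundary lines and keeping only the points that satisfy every inequality leaves:
  (0, 74/5)
  (0, 39)
  (121/13, 1083/65)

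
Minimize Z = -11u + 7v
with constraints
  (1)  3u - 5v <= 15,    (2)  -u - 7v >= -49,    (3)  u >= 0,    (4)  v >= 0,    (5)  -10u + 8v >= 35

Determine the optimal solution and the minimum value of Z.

Feasible corners and Z = -11u + 7v:
  (0, 7) → Z = 49
  (49/26, 175/26) → Z = 343/13
  (0, 35/8) → Z = 245/8

The optimum lies where -u - 7v = -49 and -10u + 8v = 35.
Solving simultaneously gives u = 49/26, v = 175/26.

u = 49/26, v = 175/26, minimum Z = 343/13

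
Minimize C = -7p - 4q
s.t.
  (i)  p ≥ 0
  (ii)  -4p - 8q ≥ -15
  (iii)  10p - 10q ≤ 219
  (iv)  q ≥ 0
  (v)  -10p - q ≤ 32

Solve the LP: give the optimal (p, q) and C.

Corner points and C = -7p - 4q:
  (0, 15/8) → C = -15/2
  (0, 0) → C = 0
  (15/4, 0) → C = -105/4

At the optimal vertex, -4p - 8q = -15 and q = 0.
Solving simultaneously gives p = 15/4, q = 0.

p = 15/4, q = 0, minimum C = -105/4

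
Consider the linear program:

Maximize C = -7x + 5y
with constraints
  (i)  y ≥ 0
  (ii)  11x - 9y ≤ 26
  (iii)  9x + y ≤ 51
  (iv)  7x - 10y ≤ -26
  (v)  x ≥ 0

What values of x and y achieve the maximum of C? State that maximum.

Corner points and C = -7x + 5y:
  (484/97, 591/97) → C = -433/97
  (0, 51) → C = 255
  (0, 13/5) → C = 13

x = 0, y = 51, maximum C = 255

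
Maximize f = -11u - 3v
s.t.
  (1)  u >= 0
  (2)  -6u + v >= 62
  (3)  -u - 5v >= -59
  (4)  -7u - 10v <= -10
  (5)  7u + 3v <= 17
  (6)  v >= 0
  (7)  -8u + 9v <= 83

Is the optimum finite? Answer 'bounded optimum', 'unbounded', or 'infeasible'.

infeasible

The boundaries u = 0 and -7u - 10v = -10 meet at (0, 1), but that point violates -6u + v ≥ 62. Every candidate vertex is excluded by some other constraint, so the feasible region is empty.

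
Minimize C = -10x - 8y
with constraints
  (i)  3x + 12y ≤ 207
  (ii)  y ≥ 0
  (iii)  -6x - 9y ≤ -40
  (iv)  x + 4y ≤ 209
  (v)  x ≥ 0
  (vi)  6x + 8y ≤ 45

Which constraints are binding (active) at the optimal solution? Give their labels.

(ii) and (vi)

Corner points and C = -10x - 8y:
  (20/3, 0) → C = -200/3
  (15/2, 0) → C = -75
  (0, 40/9) → C = -320/9
  (0, 45/8) → C = -45

The minimum is at (15/2, 0). Substituting into each constraint, equality holds for (ii) and (vi); the remaining constraints have slack.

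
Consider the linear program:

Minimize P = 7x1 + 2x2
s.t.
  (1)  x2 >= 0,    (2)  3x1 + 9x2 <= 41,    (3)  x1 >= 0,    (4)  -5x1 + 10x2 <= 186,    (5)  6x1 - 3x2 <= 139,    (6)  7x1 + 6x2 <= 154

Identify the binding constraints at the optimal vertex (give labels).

Feasible corners and P = 7x1 + 2x2:
  (41/3, 0) → P = 287/3
  (0, 0) → P = 0
  (0, 41/9) → P = 82/9

The minimum is at (0, 0). Substituting into each constraint, equality holds for (1) and (3); the remaining constraints have slack.

(1) and (3)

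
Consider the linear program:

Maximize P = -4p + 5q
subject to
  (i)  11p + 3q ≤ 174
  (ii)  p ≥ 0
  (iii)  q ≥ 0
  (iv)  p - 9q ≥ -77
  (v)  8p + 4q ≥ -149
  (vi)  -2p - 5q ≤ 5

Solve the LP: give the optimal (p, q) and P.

At the optimal vertex, p = 0 and p - 9q = -77.
Solving simultaneously gives p = 0, q = 77/9.

p = 0, q = 77/9, maximum P = 385/9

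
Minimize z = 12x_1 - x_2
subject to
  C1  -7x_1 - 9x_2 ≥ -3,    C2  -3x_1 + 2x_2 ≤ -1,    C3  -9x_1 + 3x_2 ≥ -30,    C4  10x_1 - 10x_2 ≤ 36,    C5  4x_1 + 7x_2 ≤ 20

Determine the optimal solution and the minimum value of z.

x_1 = -31/5, x_2 = -49/5, minimum z = -323/5

Vertices and z = 12x_1 - x_2:
  (15/41, 2/41) → z = 178/41
  (177/80, -111/80) → z = 447/16
  (-31/5, -49/5) → z = -323/5

The optimum lies where -3x_1 + 2x_2 = -1 and 10x_1 - 10x_2 = 36.
Solving simultaneously gives x_1 = -31/5, x_2 = -49/5.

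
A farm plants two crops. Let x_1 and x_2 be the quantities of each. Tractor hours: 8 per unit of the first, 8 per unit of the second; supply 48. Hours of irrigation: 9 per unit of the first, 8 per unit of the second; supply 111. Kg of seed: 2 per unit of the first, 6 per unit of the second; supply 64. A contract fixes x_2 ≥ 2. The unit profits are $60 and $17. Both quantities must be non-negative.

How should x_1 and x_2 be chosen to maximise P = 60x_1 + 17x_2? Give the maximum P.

x_1 = 4, x_2 = 2, maximum P = 274

Vertices and P = 60x_1 + 17x_2:
  (0, 6) → P = 102
  (0, 2) → P = 34
  (4, 2) → P = 274

The optimum lies where 8x_1 + 8x_2 = 48 and x_2 = 2.
Solving simultaneously gives x_1 = 4, x_2 = 2.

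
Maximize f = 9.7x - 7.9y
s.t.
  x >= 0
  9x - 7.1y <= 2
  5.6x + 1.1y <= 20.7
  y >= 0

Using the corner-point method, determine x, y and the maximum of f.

x = 2/9, y = 0, maximum f = 97/45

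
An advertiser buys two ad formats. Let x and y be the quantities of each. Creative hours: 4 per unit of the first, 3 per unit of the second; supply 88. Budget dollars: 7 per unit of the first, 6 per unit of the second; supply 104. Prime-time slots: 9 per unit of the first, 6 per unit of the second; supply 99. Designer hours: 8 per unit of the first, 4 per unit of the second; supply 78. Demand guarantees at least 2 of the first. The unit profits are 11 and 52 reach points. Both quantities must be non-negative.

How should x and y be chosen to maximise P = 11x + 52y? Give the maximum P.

x = 2, y = 27/2, maximum P = 724

Extreme points and P = 11x + 52y:
  (39/4, 0) → P = 429/4
  (2, 0) → P = 22
  (6, 15/2) → P = 456
  (2, 27/2) → P = 724

The binding constraints are 9x + 6y = 99 and x = 2.
Solving simultaneously gives x = 2, y = 27/2.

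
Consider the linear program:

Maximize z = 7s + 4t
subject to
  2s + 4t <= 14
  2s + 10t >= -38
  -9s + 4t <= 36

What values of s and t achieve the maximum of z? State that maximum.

s = 73/3, t = -26/3, maximum z = 407/3

Vertices and z = 7s + 4t:
  (73/3, -26/3) → z = 407/3
  (-2, 9/2) → z = 4
  (-256/49, -135/49) → z = -2332/49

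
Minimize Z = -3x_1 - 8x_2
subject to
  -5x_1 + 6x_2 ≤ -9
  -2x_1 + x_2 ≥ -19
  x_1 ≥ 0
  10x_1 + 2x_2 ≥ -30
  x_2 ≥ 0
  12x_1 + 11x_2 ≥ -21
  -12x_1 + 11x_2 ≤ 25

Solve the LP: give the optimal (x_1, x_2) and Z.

x_1 = 15, x_2 = 11, minimum Z = -133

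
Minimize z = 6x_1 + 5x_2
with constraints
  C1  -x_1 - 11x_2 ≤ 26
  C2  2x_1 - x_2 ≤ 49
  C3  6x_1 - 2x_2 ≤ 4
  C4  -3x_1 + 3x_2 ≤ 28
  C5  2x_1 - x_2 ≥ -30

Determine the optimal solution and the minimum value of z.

x_1 = -193/18, x_2 = -25/18, minimum z = -1283/18

Feasible corners and z = 6x_1 + 5x_2:
  (-2/17, -40/17) → z = -212/17
  (-193/18, -25/18) → z = -1283/18
  (17/3, 15) → z = 109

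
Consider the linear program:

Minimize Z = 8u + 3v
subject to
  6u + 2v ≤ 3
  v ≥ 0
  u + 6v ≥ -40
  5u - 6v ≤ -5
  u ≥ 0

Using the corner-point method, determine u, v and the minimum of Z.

u = 0, v = 5/6, minimum Z = 5/2

The optimum lies where 5u - 6v = -5 and u = 0.
Solving simultaneously gives u = 0, v = 5/6.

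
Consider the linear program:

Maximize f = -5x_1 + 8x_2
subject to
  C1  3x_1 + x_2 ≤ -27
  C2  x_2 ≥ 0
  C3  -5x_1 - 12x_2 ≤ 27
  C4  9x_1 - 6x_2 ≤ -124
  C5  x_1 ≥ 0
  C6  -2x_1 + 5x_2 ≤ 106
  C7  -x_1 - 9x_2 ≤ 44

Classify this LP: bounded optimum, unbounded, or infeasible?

infeasible

The boundaries 3x_1 + x_2 = -27 and 9x_1 - 6x_2 = -124 meet at (-286/27, 43/9), but that point violates x_1 ≥ 0. Every candidate vertex is excluded by some other constraint, so the feasible region is empty.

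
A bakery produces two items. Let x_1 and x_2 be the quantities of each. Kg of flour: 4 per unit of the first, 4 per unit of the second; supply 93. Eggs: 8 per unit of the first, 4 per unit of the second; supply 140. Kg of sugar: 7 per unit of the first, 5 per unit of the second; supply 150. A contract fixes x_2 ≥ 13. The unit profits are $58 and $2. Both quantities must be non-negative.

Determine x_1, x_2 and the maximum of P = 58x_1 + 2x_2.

x_1 = 41/4, x_2 = 13, maximum P = 1241/2

Extreme points and P = 58x_1 + 2x_2:
  (0, 93/4) → P = 93/2
  (0, 13) → P = 26
  (41/4, 13) → P = 1241/2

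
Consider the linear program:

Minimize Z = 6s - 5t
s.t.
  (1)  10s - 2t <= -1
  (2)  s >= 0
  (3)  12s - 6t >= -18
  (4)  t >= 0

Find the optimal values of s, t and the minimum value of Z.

s = 5/6, t = 14/3, minimum Z = -55/3

Corner points and Z = 6s - 5t:
  (0, 1/2) → Z = -5/2
  (5/6, 14/3) → Z = -55/3
  (0, 3) → Z = -15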